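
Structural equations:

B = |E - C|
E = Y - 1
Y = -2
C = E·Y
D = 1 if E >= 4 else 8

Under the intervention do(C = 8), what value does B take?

Intervening sets C = 8 and removes its equation (C = E·Y).
E = Y - 1  [with Y=-2]  = -3
B = |E - C|  [with E=-3, C=8]  = 11

11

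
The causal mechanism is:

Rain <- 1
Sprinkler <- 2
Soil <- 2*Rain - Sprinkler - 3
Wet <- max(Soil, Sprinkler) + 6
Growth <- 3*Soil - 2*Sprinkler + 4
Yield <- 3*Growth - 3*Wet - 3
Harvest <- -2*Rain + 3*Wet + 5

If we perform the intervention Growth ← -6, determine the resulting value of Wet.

8

The intervention breaks the incoming arrows to Growth: Growth <- 3*Soil - 2*Sprinkler + 4 no longer applies, and Growth = -6.
Since Wet is not a descendant of the intervened variable, it is unaffected.
Soil = 2*Rain - Sprinkler - 3  [with Rain=1, Sprinkler=2]  = -3
Wet = max(Soil, Sprinkler) + 6  [with Soil=-3, Sprinkler=2]  = 8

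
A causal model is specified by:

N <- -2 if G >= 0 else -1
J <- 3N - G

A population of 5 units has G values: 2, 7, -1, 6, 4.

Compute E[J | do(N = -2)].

-9.6

The intervention sets N=-2 in all 5 units regardless of G. Recomputing J per unit gives -8, -13, -5, -12, -10; average -9.6.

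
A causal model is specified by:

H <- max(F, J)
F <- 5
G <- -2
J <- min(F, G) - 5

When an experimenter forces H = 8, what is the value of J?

-7

Under do(H=8), the mechanism H <- max(F, J) is discarded; H is fixed at 8.
Since J is not a descendant of the intervened variable, it is unaffected.
J = min(F, G) - 5  [with F=5, G=-2]  = -7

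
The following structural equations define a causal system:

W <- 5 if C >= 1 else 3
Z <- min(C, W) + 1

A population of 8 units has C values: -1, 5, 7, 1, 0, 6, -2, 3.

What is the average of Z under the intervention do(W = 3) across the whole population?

2.25

Every unit gets W=3 under the intervention. Z values become 0, 4, 4, 2, 1, 4, -1, 4; E[Z|do(W=3)] = 2.25.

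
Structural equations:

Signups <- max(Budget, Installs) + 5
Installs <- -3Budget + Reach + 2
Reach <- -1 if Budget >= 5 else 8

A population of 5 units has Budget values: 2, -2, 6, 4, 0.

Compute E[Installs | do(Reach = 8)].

4

Under do(Reach=8), Reach's equation is replaced by Reach=8 for every unit. Per-unit Installs: 4, 16, -8, -2, 10. Mean = 4.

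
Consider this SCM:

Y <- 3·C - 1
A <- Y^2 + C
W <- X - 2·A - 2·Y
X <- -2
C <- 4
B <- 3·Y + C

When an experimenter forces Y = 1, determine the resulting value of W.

do(Y=1) replaces the equation Y <- 3·C - 1 with the constant Y = 1.
A = Y^2 + C  [with Y=1, C=4]  = 5
W = X - 2·A - 2·Y  [with X=-2, A=5, Y=1]  = -14

-14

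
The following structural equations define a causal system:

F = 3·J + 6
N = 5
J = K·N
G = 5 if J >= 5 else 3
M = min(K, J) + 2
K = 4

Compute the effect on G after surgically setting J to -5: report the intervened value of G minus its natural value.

The intervention breaks the incoming arrows to J: J = K·N no longer applies, and J = -5.
G = 5 if J >= 5 else 3  [with J=-5]  = 3
Without intervention: J = K·N  [with K=4, N=5]  = 20; G = 5 if J >= 5 else 3  [with J=20]  = 5.
Change = 3 − 5 = -2.

-2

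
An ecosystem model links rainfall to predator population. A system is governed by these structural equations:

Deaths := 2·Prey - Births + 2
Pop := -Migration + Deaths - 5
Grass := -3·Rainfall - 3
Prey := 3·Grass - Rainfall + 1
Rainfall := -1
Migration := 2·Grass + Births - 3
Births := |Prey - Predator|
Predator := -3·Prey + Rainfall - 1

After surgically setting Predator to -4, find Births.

Intervening sets Predator = -4 and removes its equation (Predator := -3·Prey + Rainfall - 1).
Grass = -3·Rainfall - 3  [with Rainfall=-1]  = 0
Prey = 3·Grass - Rainfall + 1  [with Grass=0, Rainfall=-1]  = 2
Births = |Prey - Predator|  [with Prey=2, Predator=-4]  = 6

6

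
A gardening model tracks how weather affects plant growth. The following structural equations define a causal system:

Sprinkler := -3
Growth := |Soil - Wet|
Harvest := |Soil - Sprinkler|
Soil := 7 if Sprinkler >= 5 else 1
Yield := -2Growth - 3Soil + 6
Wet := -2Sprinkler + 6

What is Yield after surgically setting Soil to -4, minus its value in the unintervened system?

5

do(Soil=-4) replaces the equation Soil := 7 if Sprinkler >= 5 else 1 with the constant Soil = -4.
Wet = -2Sprinkler + 6  [with Sprinkler=-3]  = 12
Growth = |Soil - Wet|  [with Soil=-4, Wet=12]  = 16
Yield = -2Growth - 3Soil + 6  [with Growth=16, Soil=-4]  = -14
Without intervention: Soil = 7 if Sprinkler >= 5 else 1  [with Sprinkler=-3]  = 1; Wet = -2Sprinkler + 6  [with Sprinkler=-3]  = 12; Growth = |Soil - Wet|  [with Soil=1, Wet=12]  = 11; Yield = -2Growth - 3Soil + 6  [with Growth=11, Soil=1]  = -19.
Change = -14 − (-19) = 5.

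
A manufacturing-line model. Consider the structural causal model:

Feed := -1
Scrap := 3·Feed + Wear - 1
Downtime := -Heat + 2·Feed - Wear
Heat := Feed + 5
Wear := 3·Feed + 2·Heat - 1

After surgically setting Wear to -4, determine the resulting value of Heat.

Under do(Wear=-4), the mechanism Wear := 3·Feed + 2·Heat - 1 is discarded; Wear is fixed at -4.
Since Heat is not a descendant of the intervened variable, it is unaffected.
Heat = Feed + 5  [with Feed=-1]  = 4

4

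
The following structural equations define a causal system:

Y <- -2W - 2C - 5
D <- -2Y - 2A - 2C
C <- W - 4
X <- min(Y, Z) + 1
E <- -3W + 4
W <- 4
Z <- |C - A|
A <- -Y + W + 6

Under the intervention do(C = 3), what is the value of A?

29

Under do(C=3), the mechanism C <- W - 4 is discarded; C is fixed at 3.
Y = -2W - 2C - 5  [with W=4, C=3]  = -19
A = -Y + W + 6  [with Y=-19, W=4]  = 29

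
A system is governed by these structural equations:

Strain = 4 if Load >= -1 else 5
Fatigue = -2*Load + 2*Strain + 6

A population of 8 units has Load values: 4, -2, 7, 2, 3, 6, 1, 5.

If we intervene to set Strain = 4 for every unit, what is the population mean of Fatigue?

Every unit gets Strain=4 under the intervention. Fatigue values become 6, 18, 0, 10, 8, 2, 12, 4; E[Fatigue|do(Strain=4)] = 7.5.

7.5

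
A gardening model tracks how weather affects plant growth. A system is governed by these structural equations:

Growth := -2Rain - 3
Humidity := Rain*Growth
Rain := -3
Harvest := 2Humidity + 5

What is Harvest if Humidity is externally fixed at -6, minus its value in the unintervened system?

The intervention breaks the incoming arrows to Humidity: Humidity := Rain*Growth no longer applies, and Humidity = -6.
Harvest = 2Humidity + 5  [with Humidity=-6]  = -7
Without intervention: Growth = -2Rain - 3  [with Rain=-3]  = 3; Humidity = Rain*Growth  [with Rain=-3, Growth=3]  = -9; Harvest = 2Humidity + 5  [with Humidity=-9]  = -13.
Change = -7 − (-13) = 6.

6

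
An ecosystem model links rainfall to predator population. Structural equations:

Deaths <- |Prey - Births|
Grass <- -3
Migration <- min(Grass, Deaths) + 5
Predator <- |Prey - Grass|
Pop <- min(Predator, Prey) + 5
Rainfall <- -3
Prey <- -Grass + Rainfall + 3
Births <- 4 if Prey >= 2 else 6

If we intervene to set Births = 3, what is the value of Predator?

6

The intervention breaks the incoming arrows to Births: Births <- 4 if Prey >= 2 else 6 no longer applies, and Births = 3.
Since Predator is not a descendant of the intervened variable, it is unaffected.
Prey = -Grass + Rainfall + 3  [with Grass=-3, Rainfall=-3]  = 3
Predator = |Prey - Grass|  [with Prey=3, Grass=-3]  = 6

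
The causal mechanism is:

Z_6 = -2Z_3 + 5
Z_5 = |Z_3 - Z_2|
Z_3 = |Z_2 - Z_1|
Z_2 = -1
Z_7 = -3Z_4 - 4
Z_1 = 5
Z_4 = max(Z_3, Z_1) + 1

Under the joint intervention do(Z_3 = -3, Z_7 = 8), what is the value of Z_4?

6

The joint intervention fixes Z_3 = -3, Z_7 = 8, removing each variable's own equation.
Z_4 = max(Z_3, Z_1) + 1  [with Z_3=-3, Z_1=5]  = 6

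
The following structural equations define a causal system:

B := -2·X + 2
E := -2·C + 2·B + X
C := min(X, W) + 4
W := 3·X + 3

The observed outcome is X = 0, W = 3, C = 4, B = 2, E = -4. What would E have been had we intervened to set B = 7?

Intervening sets B = 7 and removes its equation (B := -2·X + 2).
W = 3·X + 3  [with X=0]  = 3
C = min(X, W) + 4  [with X=0, W=3]  = 4
E = -2·C + 2·B + X  [with C=4, B=7, X=0]  = 6

6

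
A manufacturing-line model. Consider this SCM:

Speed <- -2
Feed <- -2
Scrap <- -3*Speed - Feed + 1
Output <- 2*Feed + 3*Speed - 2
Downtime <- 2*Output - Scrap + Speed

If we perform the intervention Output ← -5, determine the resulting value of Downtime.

Intervening sets Output = -5 and removes its equation (Output <- 2*Feed + 3*Speed - 2).
Scrap = -3*Speed - Feed + 1  [with Speed=-2, Feed=-2]  = 9
Downtime = 2*Output - Scrap + Speed  [with Output=-5, Scrap=9, Speed=-2]  = -21

-21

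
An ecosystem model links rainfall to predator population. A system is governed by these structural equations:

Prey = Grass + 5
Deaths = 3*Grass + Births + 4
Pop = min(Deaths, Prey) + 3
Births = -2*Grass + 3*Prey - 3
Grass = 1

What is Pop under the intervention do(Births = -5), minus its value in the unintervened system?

-4

do(Births=-5) replaces the equation Births = -2*Grass + 3*Prey - 3 with the constant Births = -5.
Prey = Grass + 5  [with Grass=1]  = 6
Deaths = 3*Grass + Births + 4  [with Grass=1, Births=-5]  = 2
Pop = min(Deaths, Prey) + 3  [with Deaths=2, Prey=6]  = 5
Without intervention: Prey = Grass + 5  [with Grass=1]  = 6; Births = -2*Grass + 3*Prey - 3  [with Grass=1, Prey=6]  = 13; Deaths = 3*Grass + Births + 4  [with Grass=1, Births=13]  = 20; Pop = min(Deaths, Prey) + 3  [with Deaths=20, Prey=6]  = 9.
Change = 5 − 9 = -4.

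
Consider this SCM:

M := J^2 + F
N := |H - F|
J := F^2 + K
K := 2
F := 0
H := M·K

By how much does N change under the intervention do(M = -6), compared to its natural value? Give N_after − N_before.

4

Under do(M=-6), the mechanism M := J^2 + F is discarded; M is fixed at -6.
H = M·K  [with M=-6, K=2]  = -12
N = |H - F|  [with H=-12, F=0]  = 12
Without intervention: J = F^2 + K  [with F=0, K=2]  = 2; M = J^2 + F  [with J=2, F=0]  = 4; H = M·K  [with M=4, K=2]  = 8; N = |H - F|  [with H=8, F=0]  = 8.
Change = 12 − 8 = 4.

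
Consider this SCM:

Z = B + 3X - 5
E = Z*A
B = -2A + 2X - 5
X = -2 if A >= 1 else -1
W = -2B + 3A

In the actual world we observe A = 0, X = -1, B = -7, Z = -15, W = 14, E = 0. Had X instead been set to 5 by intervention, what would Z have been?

Under do(X=5), the mechanism X = -2 if A >= 1 else -1 is discarded; X is fixed at 5.
B = -2A + 2X - 5  [with A=0, X=5]  = 5
Z = B + 3X - 5  [with B=5, X=5]  = 15

15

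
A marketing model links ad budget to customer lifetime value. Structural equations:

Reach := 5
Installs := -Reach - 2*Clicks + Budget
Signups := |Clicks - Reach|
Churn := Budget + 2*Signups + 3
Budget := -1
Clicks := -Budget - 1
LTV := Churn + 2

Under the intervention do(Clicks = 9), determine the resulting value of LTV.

12

The intervention breaks the incoming arrows to Clicks: Clicks := -Budget - 1 no longer applies, and Clicks = 9.
Signups = |Clicks - Reach|  [with Clicks=9, Reach=5]  = 4
Churn = Budget + 2*Signups + 3  [with Budget=-1, Signups=4]  = 10
LTV = Churn + 2  [with Churn=10]  = 12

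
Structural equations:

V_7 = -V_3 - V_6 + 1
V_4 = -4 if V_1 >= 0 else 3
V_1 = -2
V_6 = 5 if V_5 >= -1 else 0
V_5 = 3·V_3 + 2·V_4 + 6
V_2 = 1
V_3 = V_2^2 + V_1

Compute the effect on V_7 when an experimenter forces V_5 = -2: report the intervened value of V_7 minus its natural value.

Under do(V_5=-2), the mechanism V_5 = 3·V_3 + 2·V_4 + 6 is discarded; V_5 is fixed at -2.
V_3 = V_2^2 + V_1  [with V_2=1, V_1=-2]  = -1
V_6 = 5 if V_5 >= -1 else 0  [with V_5=-2]  = 0
V_7 = -V_3 - V_6 + 1  [with V_3=-1, V_6=0]  = 2
Without intervention: V_3 = V_2^2 + V_1  [with V_2=1, V_1=-2]  = -1; V_4 = -4 if V_1 >= 0 else 3  [with V_1=-2]  = 3; V_5 = 3·V_3 + 2·V_4 + 6  [with V_3=-1, V_4=3]  = 9; V_6 = 5 if V_5 >= -1 else 0  [with V_5=9]  = 5; V_7 = -V_3 - V_6 + 1  [with V_3=-1, V_6=5]  = -3.
Change = 2 − (-3) = 5.

5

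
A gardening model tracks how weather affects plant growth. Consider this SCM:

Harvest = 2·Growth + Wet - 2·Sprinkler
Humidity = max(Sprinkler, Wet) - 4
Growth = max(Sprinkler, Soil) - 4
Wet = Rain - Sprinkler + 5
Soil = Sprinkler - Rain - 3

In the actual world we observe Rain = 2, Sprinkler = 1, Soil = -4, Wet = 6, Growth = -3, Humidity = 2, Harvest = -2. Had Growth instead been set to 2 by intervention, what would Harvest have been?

Under do(Growth=2), the mechanism Growth = max(Sprinkler, Soil) - 4 is discarded; Growth is fixed at 2.
Wet = Rain - Sprinkler + 5  [with Rain=2, Sprinkler=1]  = 6
Harvest = 2·Growth + Wet - 2·Sprinkler  [with Growth=2, Wet=6, Sprinkler=1]  = 8

8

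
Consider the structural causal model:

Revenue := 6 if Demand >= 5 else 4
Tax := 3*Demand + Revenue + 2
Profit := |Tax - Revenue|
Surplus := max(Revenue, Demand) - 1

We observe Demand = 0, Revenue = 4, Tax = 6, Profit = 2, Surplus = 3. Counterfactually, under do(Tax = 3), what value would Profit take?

1

The intervention breaks the incoming arrows to Tax: Tax := 3*Demand + Revenue + 2 no longer applies, and Tax = 3.
Revenue = 6 if Demand >= 5 else 4  [with Demand=0]  = 4
Profit = |Tax - Revenue|  [with Tax=3, Revenue=4]  = 1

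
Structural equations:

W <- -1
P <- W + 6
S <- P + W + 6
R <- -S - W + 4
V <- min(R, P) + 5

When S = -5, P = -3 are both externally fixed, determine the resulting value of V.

Setting S = -5, P = -3 by intervention discards those variables' equations.
R = -S - W + 4  [with S=-5, W=-1]  = 10
V = min(R, P) + 5  [with R=10, P=-3]  = 2

2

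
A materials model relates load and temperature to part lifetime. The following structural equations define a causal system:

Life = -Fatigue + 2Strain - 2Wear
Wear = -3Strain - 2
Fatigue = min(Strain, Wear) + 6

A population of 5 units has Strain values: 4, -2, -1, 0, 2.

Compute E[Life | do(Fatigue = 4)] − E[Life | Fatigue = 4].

Under do(Fatigue=4), Fatigue's equation is replaced by Fatigue=4 for every unit. Per-unit Life: 32, -16, -8, 0, 16. Mean = 4.8.
Observing Fatigue=4 restricts to units where Fatigue's equation naturally yields 4: Strain ∈ {-2, 0}. In that subpopulation Life = -16, 0, mean -8.
Difference = 4.8 − (-8) = 12.8.

12.8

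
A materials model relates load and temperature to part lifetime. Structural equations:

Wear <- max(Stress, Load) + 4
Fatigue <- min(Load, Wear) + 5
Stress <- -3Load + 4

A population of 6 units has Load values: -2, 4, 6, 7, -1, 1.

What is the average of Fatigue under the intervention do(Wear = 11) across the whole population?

Every unit gets Wear=11 under the intervention. Fatigue values become 3, 9, 11, 12, 4, 6; E[Fatigue|do(Wear=11)] = 7.5.

7.5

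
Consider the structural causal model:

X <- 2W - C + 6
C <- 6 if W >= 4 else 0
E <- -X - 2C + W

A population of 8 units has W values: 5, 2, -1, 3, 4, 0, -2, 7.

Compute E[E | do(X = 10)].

The intervention sets X=10 in all 8 units regardless of W. Recomputing E per unit gives -17, -8, -11, -7, -18, -10, -12, -15; average -12.25.

-12.25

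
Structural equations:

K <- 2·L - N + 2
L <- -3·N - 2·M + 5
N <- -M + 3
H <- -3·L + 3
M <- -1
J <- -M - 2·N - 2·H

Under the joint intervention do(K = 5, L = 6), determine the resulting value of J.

23

Under do(K = 5, L = 6), each intervened variable's structural equation is replaced by its fixed value.
N = -M + 3  [with M=-1]  = 4
H = -3·L + 3  [with L=6]  = -15
J = -M - 2·N - 2·H  [with M=-1, N=4, H=-15]  = 23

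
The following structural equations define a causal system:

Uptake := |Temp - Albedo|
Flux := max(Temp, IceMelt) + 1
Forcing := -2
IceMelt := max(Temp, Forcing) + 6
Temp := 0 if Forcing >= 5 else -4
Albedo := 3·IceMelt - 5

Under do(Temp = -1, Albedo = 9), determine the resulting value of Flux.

6

Setting Temp = -1, Albedo = 9 by intervention discards those variables' equations.
IceMelt = max(Temp, Forcing) + 6  [with Temp=-1, Forcing=-2]  = 5
Flux = max(Temp, IceMelt) + 1  [with Temp=-1, IceMelt=5]  = 6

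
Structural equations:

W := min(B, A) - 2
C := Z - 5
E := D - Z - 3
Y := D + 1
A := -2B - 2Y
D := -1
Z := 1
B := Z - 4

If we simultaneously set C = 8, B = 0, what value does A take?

0

Under do(C = 8, B = 0), each intervened variable's structural equation is replaced by its fixed value.
Y = D + 1  [with D=-1]  = 0
A = -2B - 2Y  [with B=0, Y=0]  = 0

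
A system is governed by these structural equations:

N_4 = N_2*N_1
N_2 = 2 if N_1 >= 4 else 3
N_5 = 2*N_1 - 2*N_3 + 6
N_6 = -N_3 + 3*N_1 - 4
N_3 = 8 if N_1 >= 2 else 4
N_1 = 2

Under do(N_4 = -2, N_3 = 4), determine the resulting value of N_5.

The joint intervention fixes N_4 = -2, N_3 = 4, removing each variable's own equation.
N_5 = 2*N_1 - 2*N_3 + 6  [with N_1=2, N_3=4]  = 2

2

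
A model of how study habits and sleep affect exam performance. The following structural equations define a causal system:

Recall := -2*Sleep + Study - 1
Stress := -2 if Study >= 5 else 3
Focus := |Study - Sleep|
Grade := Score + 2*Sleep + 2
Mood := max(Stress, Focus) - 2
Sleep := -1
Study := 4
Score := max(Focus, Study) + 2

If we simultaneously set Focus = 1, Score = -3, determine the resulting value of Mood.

1

The joint intervention fixes Focus = 1, Score = -3, removing each variable's own equation.
Stress = -2 if Study >= 5 else 3  [with Study=4]  = 3
Mood = max(Stress, Focus) - 2  [with Stress=3, Focus=1]  = 1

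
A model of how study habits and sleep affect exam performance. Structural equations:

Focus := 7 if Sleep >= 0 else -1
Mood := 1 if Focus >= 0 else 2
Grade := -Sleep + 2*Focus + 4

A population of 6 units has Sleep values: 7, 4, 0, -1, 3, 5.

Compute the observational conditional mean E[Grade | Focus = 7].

14.2

E[Grade|Focus=7] averages over only the 5 units with Focus=7 (Sleep = 7, 4, 0, 3, 5): Grade = 11, 14, 18, 15, 13, mean 14.2.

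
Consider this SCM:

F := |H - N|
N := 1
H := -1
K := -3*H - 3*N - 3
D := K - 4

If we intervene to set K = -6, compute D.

Intervening sets K = -6 and removes its equation (K := -3*H - 3*N - 3).
D = K - 4  [with K=-6]  = -10

-10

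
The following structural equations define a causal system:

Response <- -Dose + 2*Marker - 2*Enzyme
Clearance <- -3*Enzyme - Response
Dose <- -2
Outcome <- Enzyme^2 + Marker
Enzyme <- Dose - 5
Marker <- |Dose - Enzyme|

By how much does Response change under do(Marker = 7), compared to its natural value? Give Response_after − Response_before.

The intervention breaks the incoming arrows to Marker: Marker <- |Dose - Enzyme| no longer applies, and Marker = 7.
Enzyme = Dose - 5  [with Dose=-2]  = -7
Response = -Dose + 2*Marker - 2*Enzyme  [with Dose=-2, Marker=7, Enzyme=-7]  = 30
Without intervention: Enzyme = Dose - 5  [with Dose=-2]  = -7; Marker = |Dose - Enzyme|  [with Dose=-2, Enzyme=-7]  = 5; Response = -Dose + 2*Marker - 2*Enzyme  [with Dose=-2, Marker=5, Enzyme=-7]  = 26.
Change = 30 − 26 = 4.

4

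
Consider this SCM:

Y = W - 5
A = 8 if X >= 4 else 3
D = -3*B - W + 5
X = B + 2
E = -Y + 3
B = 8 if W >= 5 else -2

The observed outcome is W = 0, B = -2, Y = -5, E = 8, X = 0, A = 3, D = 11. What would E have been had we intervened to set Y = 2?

The intervention breaks the incoming arrows to Y: Y = W - 5 no longer applies, and Y = 2.
E = -Y + 3  [with Y=2]  = 1

1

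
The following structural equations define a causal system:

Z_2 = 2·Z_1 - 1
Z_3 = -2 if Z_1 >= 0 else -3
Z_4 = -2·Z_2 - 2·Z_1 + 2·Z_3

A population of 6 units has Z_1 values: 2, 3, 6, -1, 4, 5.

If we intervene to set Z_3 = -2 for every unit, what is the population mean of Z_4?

Under do(Z_3=-2), Z_3's equation is replaced by Z_3=-2 for every unit. Per-unit Z_4: -14, -20, -38, 4, -26, -32. Mean = -21.

-21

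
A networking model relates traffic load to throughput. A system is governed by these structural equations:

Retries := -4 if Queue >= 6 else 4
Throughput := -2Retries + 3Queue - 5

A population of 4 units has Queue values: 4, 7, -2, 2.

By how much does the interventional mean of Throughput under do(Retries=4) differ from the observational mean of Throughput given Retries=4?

Under do(Retries=4), Retries's equation is replaced by Retries=4 for every unit. Per-unit Throughput: -1, 8, -19, -7. Mean = -4.75.
E[Throughput|Retries=4] averages over only the 3 units with Retries=4 (Queue = 4, -2, 2): Throughput = -1, -19, -7, mean -9.
Difference = -4.75 − (-9) = 4.25.

4.25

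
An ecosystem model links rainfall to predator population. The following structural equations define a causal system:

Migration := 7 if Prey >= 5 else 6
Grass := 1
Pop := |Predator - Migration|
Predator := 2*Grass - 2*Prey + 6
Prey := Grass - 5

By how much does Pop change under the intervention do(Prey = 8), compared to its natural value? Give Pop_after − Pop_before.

5

do(Prey=8) replaces the equation Prey := Grass - 5 with the constant Prey = 8.
Predator = 2*Grass - 2*Prey + 6  [with Grass=1, Prey=8]  = -8
Migration = 7 if Prey >= 5 else 6  [with Prey=8]  = 7
Pop = |Predator - Migration|  [with Predator=-8, Migration=7]  = 15
Without intervention: Prey = Grass - 5  [with Grass=1]  = -4; Predator = 2*Grass - 2*Prey + 6  [with Grass=1, Prey=-4]  = 16; Migration = 7 if Prey >= 5 else 6  [with Prey=-4]  = 6; Pop = |Predator - Migration|  [with Predator=16, Migration=6]  = 10.
Change = 15 − 10 = 5.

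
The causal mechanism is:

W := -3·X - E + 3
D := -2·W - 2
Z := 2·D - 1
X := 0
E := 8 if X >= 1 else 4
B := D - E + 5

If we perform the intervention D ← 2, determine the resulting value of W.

-1

Under do(D=2), the mechanism D := -2·W - 2 is discarded; D is fixed at 2.
Since W is not a descendant of the intervened variable, it is unaffected.
E = 8 if X >= 1 else 4  [with X=0]  = 4
W = -3·X - E + 3  [with X=0, E=4]  = -1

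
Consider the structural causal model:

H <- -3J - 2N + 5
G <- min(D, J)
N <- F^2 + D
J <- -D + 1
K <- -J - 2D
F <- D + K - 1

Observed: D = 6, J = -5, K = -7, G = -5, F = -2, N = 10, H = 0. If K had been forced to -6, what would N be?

7

The intervention breaks the incoming arrows to K: K <- -J - 2D no longer applies, and K = -6.
F = D + K - 1  [with D=6, K=-6]  = -1
N = F^2 + D  [with F=-1, D=6]  = 7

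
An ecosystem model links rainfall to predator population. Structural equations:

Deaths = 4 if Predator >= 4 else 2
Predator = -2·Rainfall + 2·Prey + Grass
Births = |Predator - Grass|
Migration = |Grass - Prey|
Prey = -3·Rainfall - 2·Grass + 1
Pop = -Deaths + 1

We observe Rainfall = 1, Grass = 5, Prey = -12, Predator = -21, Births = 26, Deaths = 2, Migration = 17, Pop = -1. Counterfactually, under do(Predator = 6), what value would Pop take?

do(Predator=6) replaces the equation Predator = -2·Rainfall + 2·Prey + Grass with the constant Predator = 6.
Deaths = 4 if Predator >= 4 else 2  [with Predator=6]  = 4
Pop = -Deaths + 1  [with Deaths=4]  = -3

-3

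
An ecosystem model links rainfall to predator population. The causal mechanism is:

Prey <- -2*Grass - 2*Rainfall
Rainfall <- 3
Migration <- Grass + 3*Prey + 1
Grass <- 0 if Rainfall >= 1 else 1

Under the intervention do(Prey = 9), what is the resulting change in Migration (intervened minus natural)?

The intervention breaks the incoming arrows to Prey: Prey <- -2*Grass - 2*Rainfall no longer applies, and Prey = 9.
Grass = 0 if Rainfall >= 1 else 1  [with Rainfall=3]  = 0
Migration = Grass + 3*Prey + 1  [with Grass=0, Prey=9]  = 28
Without intervention: Grass = 0 if Rainfall >= 1 else 1  [with Rainfall=3]  = 0; Prey = -2*Grass - 2*Rainfall  [with Grass=0, Rainfall=3]  = -6; Migration = Grass + 3*Prey + 1  [with Grass=0, Prey=-6]  = -17.
Change = 28 − (-17) = 45.

45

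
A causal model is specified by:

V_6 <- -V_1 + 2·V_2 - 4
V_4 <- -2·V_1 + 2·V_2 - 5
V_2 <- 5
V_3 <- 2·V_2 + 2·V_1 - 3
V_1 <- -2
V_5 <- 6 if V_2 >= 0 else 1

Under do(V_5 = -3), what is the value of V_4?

9

The intervention breaks the incoming arrows to V_5: V_5 <- 6 if V_2 >= 0 else 1 no longer applies, and V_5 = -3.
Since V_4 is not a descendant of the intervened variable, it is unaffected.
V_4 = -2·V_1 + 2·V_2 - 5  [with V_1=-2, V_2=5]  = 9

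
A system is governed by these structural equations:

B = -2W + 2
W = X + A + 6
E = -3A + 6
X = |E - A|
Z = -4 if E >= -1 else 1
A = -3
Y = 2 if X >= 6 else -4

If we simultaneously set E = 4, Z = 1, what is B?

Setting E = 4, Z = 1 by intervention discards those variables' equations.
X = |E - A|  [with E=4, A=-3]  = 7
W = X + A + 6  [with X=7, A=-3]  = 10
B = -2W + 2  [with W=10]  = -18

-18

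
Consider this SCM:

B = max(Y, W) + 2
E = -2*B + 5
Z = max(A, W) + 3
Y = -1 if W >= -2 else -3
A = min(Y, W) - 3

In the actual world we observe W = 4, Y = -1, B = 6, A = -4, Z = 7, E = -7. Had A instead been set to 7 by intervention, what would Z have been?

Intervening sets A = 7 and removes its equation (A = min(Y, W) - 3).
Z = max(A, W) + 3  [with A=7, W=4]  = 10

10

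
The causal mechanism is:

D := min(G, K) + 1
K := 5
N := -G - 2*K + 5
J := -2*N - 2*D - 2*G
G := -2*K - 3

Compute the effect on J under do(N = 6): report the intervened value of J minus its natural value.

4

Intervening sets N = 6 and removes its equation (N := -G - 2*K + 5).
G = -2*K - 3  [with K=5]  = -13
D = min(G, K) + 1  [with G=-13, K=5]  = -12
J = -2*N - 2*D - 2*G  [with N=6, D=-12, G=-13]  = 38
Without intervention: G = -2*K - 3  [with K=5]  = -13; D = min(G, K) + 1  [with G=-13, K=5]  = -12; N = -G - 2*K + 5  [with G=-13, K=5]  = 8; J = -2*N - 2*D - 2*G  [with N=8, D=-12, G=-13]  = 34.
Change = 38 − 34 = 4.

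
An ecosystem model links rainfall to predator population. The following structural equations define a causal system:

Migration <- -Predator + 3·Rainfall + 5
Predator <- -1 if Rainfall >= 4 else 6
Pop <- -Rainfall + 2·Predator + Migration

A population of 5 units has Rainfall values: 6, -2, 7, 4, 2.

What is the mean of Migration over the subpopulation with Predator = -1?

E[Migration|Predator=-1] averages over only the 3 units with Predator=-1 (Rainfall = 6, 7, 4): Migration = 24, 27, 18, mean 23.

23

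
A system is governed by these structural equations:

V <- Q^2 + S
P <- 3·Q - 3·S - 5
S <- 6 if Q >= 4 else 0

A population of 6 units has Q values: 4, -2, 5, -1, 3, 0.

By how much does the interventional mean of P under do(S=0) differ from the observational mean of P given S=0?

4.5

The intervention sets S=0 in all 6 units regardless of Q. Recomputing P per unit gives 7, -11, 10, -8, 4, -5; average -0.5.
Observing S=0 restricts to units where S's equation naturally yields 0: Q ∈ {-2, -1, 3, 0}. In that subpopulation P = -11, -8, 4, -5, mean -5.
Difference = -0.5 − (-5) = 4.5.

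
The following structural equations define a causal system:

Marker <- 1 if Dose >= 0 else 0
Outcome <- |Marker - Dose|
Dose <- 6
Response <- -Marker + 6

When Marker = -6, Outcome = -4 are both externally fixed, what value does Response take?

12

The joint intervention fixes Marker = -6, Outcome = -4, removing each variable's own equation.
Response = -Marker + 6  [with Marker=-6]  = 12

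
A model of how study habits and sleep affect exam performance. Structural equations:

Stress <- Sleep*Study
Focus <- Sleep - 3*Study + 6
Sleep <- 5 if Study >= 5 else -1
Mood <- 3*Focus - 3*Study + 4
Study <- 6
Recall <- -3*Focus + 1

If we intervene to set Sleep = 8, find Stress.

48

The intervention breaks the incoming arrows to Sleep: Sleep <- 5 if Study >= 5 else -1 no longer applies, and Sleep = 8.
Stress = Sleep*Study  [with Sleep=8, Study=6]  = 48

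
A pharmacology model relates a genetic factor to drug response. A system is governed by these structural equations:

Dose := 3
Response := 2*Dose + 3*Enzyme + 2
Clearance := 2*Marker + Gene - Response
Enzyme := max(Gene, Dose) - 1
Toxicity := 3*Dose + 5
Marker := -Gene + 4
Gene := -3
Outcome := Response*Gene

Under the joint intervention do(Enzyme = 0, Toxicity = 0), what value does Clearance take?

Under do(Enzyme = 0, Toxicity = 0), each intervened variable's structural equation is replaced by its fixed value.
Marker = -Gene + 4  [with Gene=-3]  = 7
Response = 2*Dose + 3*Enzyme + 2  [with Dose=3, Enzyme=0]  = 8
Clearance = 2*Marker + Gene - Response  [with Marker=7, Gene=-3, Response=8]  = 3

3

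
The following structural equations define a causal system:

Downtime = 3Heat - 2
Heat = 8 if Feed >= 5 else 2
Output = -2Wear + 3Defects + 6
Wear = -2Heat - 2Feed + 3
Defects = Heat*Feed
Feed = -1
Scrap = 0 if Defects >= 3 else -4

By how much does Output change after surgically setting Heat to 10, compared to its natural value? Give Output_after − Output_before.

8

Under do(Heat=10), the mechanism Heat = 8 if Feed >= 5 else 2 is discarded; Heat is fixed at 10.
Wear = -2Heat - 2Feed + 3  [with Heat=10, Feed=-1]  = -15
Defects = Heat*Feed  [with Heat=10, Feed=-1]  = -10
Output = -2Wear + 3Defects + 6  [with Wear=-15, Defects=-10]  = 6
Without intervention: Heat = 8 if Feed >= 5 else 2  [with Feed=-1]  = 2; Wear = -2Heat - 2Feed + 3  [with Heat=2, Feed=-1]  = 1; Defects = Heat*Feed  [with Heat=2, Feed=-1]  = -2; Output = -2Wear + 3Defects + 6  [with Wear=1, Defects=-2]  = -2.
Change = 6 − (-2) = 8.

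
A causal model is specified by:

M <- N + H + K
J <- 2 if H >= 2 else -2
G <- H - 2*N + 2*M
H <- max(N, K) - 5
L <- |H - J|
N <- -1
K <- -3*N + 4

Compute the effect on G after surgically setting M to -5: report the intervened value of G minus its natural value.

Intervening sets M = -5 and removes its equation (M <- N + H + K).
K = -3*N + 4  [with N=-1]  = 7
H = max(N, K) - 5  [with N=-1, K=7]  = 2
G = H - 2*N + 2*M  [with H=2, N=-1, M=-5]  = -6
Without intervention: K = -3*N + 4  [with N=-1]  = 7; H = max(N, K) - 5  [with N=-1, K=7]  = 2; M = N + H + K  [with N=-1, H=2, K=7]  = 8; G = H - 2*N + 2*M  [with H=2, N=-1, M=8]  = 20.
Change = -6 − 20 = -26.

-26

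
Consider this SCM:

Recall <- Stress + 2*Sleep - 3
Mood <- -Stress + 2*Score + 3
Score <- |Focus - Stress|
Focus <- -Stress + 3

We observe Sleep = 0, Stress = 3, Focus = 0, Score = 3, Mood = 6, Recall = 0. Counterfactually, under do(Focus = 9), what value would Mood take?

12

do(Focus=9) replaces the equation Focus <- -Stress + 3 with the constant Focus = 9.
Score = |Focus - Stress|  [with Focus=9, Stress=3]  = 6
Mood = -Stress + 2*Score + 3  [with Stress=3, Score=6]  = 12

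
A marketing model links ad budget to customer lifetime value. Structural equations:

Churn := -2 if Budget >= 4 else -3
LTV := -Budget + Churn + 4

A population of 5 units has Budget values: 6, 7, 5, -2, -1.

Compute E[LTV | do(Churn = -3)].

-2

do(Churn=-3) breaks Churn's dependence on Budget. With Churn=-3 fixed, LTV across the units is -5, -6, -4, 3, 2, mean -2.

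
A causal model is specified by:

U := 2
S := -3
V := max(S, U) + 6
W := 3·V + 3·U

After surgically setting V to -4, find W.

The intervention breaks the incoming arrows to V: V := max(S, U) + 6 no longer applies, and V = -4.
W = 3·V + 3·U  [with V=-4, U=2]  = -6

-6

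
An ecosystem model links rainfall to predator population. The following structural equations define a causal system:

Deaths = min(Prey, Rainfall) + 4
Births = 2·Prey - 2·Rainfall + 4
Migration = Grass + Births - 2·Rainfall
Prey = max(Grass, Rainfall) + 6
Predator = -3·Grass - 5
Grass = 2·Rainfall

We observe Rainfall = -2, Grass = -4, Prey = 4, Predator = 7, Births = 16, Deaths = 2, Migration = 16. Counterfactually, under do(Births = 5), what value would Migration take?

5

Under do(Births=5), the mechanism Births = 2·Prey - 2·Rainfall + 4 is discarded; Births is fixed at 5.
Grass = 2·Rainfall  [with Rainfall=-2]  = -4
Migration = Grass + Births - 2·Rainfall  [with Grass=-4, Births=5, Rainfall=-2]  = 5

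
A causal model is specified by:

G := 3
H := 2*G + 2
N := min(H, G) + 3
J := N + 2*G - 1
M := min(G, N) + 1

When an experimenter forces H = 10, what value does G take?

Under do(H=10), the mechanism H := 2*G + 2 is discarded; H is fixed at 10.
G is not downstream of the intervention, so its value is determined by the original equations.

3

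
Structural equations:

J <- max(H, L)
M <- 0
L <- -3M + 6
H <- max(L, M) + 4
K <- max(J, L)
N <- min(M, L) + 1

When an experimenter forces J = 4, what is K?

Intervening sets J = 4 and removes its equation (J <- max(H, L)).
L = -3M + 6  [with M=0]  = 6
K = max(J, L)  [with J=4, L=6]  = 6

6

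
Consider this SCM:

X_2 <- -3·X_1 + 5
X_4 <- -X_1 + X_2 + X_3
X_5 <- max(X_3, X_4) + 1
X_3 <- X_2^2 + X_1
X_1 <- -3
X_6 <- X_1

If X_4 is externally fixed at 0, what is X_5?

194

Intervening sets X_4 = 0 and removes its equation (X_4 <- -X_1 + X_2 + X_3).
X_2 = -3·X_1 + 5  [with X_1=-3]  = 14
X_3 = X_2^2 + X_1  [with X_2=14, X_1=-3]  = 193
X_5 = max(X_3, X_4) + 1  [with X_3=193, X_4=0]  = 194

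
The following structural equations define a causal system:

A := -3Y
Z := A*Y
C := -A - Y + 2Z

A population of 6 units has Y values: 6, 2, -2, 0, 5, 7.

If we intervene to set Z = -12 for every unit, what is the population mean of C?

-18

Every unit gets Z=-12 under the intervention. C values become -12, -20, -28, -24, -14, -10; E[C|do(Z=-12)] = -18.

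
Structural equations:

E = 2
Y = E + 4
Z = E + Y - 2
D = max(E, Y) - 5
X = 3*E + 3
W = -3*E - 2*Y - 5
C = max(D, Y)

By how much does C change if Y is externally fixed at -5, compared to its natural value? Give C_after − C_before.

Under do(Y=-5), the mechanism Y = E + 4 is discarded; Y is fixed at -5.
D = max(E, Y) - 5  [with E=2, Y=-5]  = -3
C = max(D, Y)  [with D=-3, Y=-5]  = -3
Without intervention: Y = E + 4  [with E=2]  = 6; D = max(E, Y) - 5  [with E=2, Y=6]  = 1; C = max(D, Y)  [with D=1, Y=6]  = 6.
Change = -3 − 6 = -9.

-9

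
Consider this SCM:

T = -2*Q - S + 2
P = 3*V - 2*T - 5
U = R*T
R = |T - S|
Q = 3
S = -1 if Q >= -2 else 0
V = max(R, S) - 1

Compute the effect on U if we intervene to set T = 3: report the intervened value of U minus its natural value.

The intervention breaks the incoming arrows to T: T = -2*Q - S + 2 no longer applies, and T = 3.
S = -1 if Q >= -2 else 0  [with Q=3]  = -1
R = |T - S|  [with T=3, S=-1]  = 4
U = R*T  [with R=4, T=3]  = 12
Without intervention: S = -1 if Q >= -2 else 0  [with Q=3]  = -1; T = -2*Q - S + 2  [with Q=3, S=-1]  = -3; R = |T - S|  [with T=-3, S=-1]  = 2; U = R*T  [with R=2, T=-3]  = -6.
Change = 12 − (-6) = 18.

18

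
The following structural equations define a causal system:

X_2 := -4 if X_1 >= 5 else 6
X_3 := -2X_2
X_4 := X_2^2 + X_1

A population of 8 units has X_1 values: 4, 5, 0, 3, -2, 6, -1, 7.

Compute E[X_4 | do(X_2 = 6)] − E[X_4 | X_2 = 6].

1.95

do(X_2=6) breaks X_2's dependence on X_1. With X_2=6 fixed, X_4 across the units is 40, 41, 36, 39, 34, 42, 35, 43, mean 38.75.
Observing X_2=6 restricts to units where X_2's equation naturally yields 6: X_1 ∈ {4, 0, 3, -2, -1}. In that subpopulation X_4 = 40, 36, 39, 34, 35, mean 36.8.
Difference = 38.75 − 36.8 = 1.95.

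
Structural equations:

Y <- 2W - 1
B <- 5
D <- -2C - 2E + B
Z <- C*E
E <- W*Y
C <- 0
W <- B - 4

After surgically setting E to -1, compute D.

Under do(E=-1), the mechanism E <- W*Y is discarded; E is fixed at -1.
D = -2C - 2E + B  [with C=0, E=-1, B=5]  = 7

7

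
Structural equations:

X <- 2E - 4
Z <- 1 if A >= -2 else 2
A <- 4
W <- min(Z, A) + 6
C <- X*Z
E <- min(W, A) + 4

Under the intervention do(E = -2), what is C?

Under do(E=-2), the mechanism E <- min(W, A) + 4 is discarded; E is fixed at -2.
Z = 1 if A >= -2 else 2  [with A=4]  = 1
X = 2E - 4  [with E=-2]  = -8
C = X*Z  [with X=-8, Z=1]  = -8

-8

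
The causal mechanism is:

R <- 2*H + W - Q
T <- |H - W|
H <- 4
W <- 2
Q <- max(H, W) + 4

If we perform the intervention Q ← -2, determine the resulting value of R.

12

Intervening sets Q = -2 and removes its equation (Q <- max(H, W) + 4).
R = 2*H + W - Q  [with H=4, W=2, Q=-2]  = 12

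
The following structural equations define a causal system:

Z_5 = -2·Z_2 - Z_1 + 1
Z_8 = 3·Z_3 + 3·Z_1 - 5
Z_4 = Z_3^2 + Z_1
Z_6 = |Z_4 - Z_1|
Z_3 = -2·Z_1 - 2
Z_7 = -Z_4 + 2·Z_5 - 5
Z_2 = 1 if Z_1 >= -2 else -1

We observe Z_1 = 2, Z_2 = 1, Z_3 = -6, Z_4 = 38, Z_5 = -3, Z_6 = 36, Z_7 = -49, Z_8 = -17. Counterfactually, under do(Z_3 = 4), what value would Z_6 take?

16

The intervention breaks the incoming arrows to Z_3: Z_3 = -2·Z_1 - 2 no longer applies, and Z_3 = 4.
Z_4 = Z_3^2 + Z_1  [with Z_3=4, Z_1=2]  = 18
Z_6 = |Z_4 - Z_1|  [with Z_4=18, Z_1=2]  = 16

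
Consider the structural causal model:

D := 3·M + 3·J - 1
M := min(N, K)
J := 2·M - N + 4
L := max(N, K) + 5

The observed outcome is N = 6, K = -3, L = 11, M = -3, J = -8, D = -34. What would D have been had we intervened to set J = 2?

-4

The intervention breaks the incoming arrows to J: J := 2·M - N + 4 no longer applies, and J = 2.
M = min(N, K)  [with N=6, K=-3]  = -3
D = 3·M + 3·J - 1  [with M=-3, J=2]  = -4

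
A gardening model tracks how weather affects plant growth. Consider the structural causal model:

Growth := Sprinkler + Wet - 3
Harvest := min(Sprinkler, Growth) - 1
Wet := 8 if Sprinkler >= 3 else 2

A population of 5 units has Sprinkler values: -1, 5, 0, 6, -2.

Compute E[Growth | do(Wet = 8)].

6.6

Every unit gets Wet=8 under the intervention. Growth values become 4, 10, 5, 11, 3; E[Growth|do(Wet=8)] = 6.6.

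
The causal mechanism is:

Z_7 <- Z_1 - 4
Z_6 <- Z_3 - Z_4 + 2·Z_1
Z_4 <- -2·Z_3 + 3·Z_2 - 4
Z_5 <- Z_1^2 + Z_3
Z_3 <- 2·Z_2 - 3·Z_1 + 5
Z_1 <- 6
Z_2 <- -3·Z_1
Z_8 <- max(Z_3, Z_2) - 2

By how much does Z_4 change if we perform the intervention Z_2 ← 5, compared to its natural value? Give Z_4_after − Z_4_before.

-23

Under do(Z_2=5), the mechanism Z_2 <- -3·Z_1 is discarded; Z_2 is fixed at 5.
Z_3 = 2·Z_2 - 3·Z_1 + 5  [with Z_2=5, Z_1=6]  = -3
Z_4 = -2·Z_3 + 3·Z_2 - 4  [with Z_3=-3, Z_2=5]  = 17
Without intervention: Z_2 = -3·Z_1  [with Z_1=6]  = -18; Z_3 = 2·Z_2 - 3·Z_1 + 5  [with Z_2=-18, Z_1=6]  = -49; Z_4 = -2·Z_3 + 3·Z_2 - 4  [with Z_3=-49, Z_2=-18]  = 40.
Change = 17 − 40 = -23.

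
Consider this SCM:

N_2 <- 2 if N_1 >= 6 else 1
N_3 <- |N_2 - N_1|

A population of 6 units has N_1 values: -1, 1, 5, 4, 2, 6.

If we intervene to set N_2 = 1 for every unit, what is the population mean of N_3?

2.5

do(N_2=1) breaks N_2's dependence on N_1. With N_2=1 fixed, N_3 across the units is 2, 0, 4, 3, 1, 5, mean 2.5.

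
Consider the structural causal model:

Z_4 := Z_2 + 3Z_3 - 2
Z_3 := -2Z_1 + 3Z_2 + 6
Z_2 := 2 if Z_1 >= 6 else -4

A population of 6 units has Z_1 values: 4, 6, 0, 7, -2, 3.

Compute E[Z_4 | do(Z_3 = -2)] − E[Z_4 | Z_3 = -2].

Every unit gets Z_3=-2 under the intervention. Z_4 values become -12, -6, -12, -6, -12, -12; E[Z_4|do(Z_3=-2)] = -10.
Conditioning on Z_3=-2 selects the 2 unit(s) with Z_1 ∈ {7, -2}. Their Z_4 values: -6, -12. Mean = -9.
Difference = -10 − (-9) = -1.

-1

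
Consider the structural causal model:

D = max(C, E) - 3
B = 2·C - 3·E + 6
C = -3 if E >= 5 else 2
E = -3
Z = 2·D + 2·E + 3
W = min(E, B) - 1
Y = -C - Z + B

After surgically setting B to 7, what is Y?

10

The intervention breaks the incoming arrows to B: B = 2·C - 3·E + 6 no longer applies, and B = 7.
C = -3 if E >= 5 else 2  [with E=-3]  = 2
D = max(C, E) - 3  [with C=2, E=-3]  = -1
Z = 2·D + 2·E + 3  [with D=-1, E=-3]  = -5
Y = -C - Z + B  [with C=2, Z=-5, B=7]  = 10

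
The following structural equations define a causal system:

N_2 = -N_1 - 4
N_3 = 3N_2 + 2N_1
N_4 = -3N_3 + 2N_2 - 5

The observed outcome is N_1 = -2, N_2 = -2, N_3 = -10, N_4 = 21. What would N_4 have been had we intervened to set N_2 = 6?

Under do(N_2=6), the mechanism N_2 = -N_1 - 4 is discarded; N_2 is fixed at 6.
N_3 = 3N_2 + 2N_1  [with N_2=6, N_1=-2]  = 14
N_4 = -3N_3 + 2N_2 - 5  [with N_3=14, N_2=6]  = -35

-35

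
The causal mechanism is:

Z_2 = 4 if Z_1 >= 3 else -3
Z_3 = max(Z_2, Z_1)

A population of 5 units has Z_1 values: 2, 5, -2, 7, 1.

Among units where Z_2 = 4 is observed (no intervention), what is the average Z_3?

Observing Z_2=4 restricts to units where Z_2's equation naturally yields 4: Z_1 ∈ {5, 7}. In that subpopulation Z_3 = 5, 7, mean 6.

6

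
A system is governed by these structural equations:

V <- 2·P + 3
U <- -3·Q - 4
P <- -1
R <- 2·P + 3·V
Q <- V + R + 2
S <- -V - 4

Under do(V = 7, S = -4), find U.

Setting V = 7, S = -4 by intervention discards those variables' equations.
R = 2·P + 3·V  [with P=-1, V=7]  = 19
Q = V + R + 2  [with V=7, R=19]  = 28
U = -3·Q - 4  [with Q=28]  = -88

-88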